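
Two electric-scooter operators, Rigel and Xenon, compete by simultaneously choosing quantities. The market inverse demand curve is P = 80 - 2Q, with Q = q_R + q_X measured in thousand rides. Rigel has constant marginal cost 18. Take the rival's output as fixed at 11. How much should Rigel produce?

With the rival's output fixed at 11, Rigel's profit is π_R = (80 - 2·11 - 2q_R)q_R - (18q_R) = (58 - 2q_R)q_R - (18q_R).
∂π_R/∂q_R = 40 - 4q_R = 0, so q_R = 10.

10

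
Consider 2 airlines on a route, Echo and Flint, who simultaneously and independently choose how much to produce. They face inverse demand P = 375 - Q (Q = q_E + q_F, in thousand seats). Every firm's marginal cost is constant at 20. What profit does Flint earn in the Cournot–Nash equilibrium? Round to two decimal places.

A representative firm's profit is π_i = q_i(375 - Q) - 20q_i.
First-order condition (treating rivals' output as given): 355 - 2q_i - q_j = 0.
By symmetry each firm produces the same amount; substituting q_j = q_i yields q_i = 355/3.
Price P = 375 - 710/3 = 415/3.
Flint's profit: (415/3 - 20)·(355/3) = 14002.7778.

14002.78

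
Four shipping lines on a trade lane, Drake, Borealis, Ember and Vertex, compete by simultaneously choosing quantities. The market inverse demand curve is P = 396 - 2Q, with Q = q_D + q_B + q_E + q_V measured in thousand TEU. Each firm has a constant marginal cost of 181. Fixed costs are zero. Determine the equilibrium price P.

A representative firm's profit is π_i = q_i(396 - 2Q) - 181q_i.
Setting ∂π_i/∂q_i = 0 with rivals' quantities fixed: 215 - 4q_i - 2·Σ_{j≠i} q_j = 0.
With identical firms every q_j equals q_i, so Σ_{j≠i} q_j = 3q_i and 215 = 10q_i, giving q_i = 43/2.
Total output Q = 86, so price P = 396 - 2·86 = 224.

224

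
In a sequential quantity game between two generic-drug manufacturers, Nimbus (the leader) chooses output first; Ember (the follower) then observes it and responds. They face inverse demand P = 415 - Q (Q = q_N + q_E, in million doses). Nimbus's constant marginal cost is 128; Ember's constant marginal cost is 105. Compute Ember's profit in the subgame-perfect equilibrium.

7921

Solve by backward induction. Given q_N, the follower Ember maximises π_E = (415 - q_N - q_E)q_E - 105q_E.
∂π_E/∂q_E = 310 - q_N - 2q_E = 0 gives the reaction function q_E = (310 - q_N)/2.
The leader anticipates this reaction. Substituting into P = 415 - Q gives P = 260 - (1/2)q_N, so π_N = (260 - (1/2)q_N)q_N - 128q_N.
Maximising: ∂π_N/∂q_N = 132 - q_N = 0, giving q_N = 132.
Then q_E = (310 - 132)/2 = 89.
Price P = 415 - 221 = 194.
Ember's profit: (194 - 105)·89 = 7921.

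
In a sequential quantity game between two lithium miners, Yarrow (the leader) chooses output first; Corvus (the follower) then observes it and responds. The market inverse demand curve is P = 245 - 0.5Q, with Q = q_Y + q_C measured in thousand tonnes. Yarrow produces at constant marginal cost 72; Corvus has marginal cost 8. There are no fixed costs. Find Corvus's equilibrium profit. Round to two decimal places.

16653.13

The follower Corvus best-responds to any q_Y: π_C = (245 - 0.5Q)q_C - 8q_C.
Setting the follower's marginal profit to zero, 237 - (1/2)q_Y - q_C = 0, i.e. q_C = (237 - (1/2)q_Y).
Yarrow substitutes q_C(q_Y) into its own profit: π_Y = q_Y(245 - (1/2)q_Y - (237 - (1/2)q_Y)/2) - 72q_Y = (253/2 - (1/4)q_Y)q_Y - 72q_Y.
The leader's first-order condition 109/2 - (1/2)q_Y = 0 yields q_Y = 109.
Then q_C = (237 - (1/2)·109) = 365/2.
Price P = 245 - (1/2)·(583/2) = 397/4.
Corvus's profit: (397/4 - 8)·(365/2) = 16653.1250.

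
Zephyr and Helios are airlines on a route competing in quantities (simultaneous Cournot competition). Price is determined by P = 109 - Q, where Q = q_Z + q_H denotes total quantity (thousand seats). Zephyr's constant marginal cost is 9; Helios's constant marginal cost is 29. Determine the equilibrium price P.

Zephyr's profit: π_Z = (109 - Q)q_Z - (9q_Z). Setting ∂π_Z/∂q_Z = 0: 100 - 2q_Z - (q_H) = 0.
Helios's profit: π_H = (109 - Q)q_H - (29q_H). Setting ∂π_H/∂q_H = 0: 80 - 2q_H - (q_Z) = 0.
So q_Z = (100 - q_H)/2 and q_H = (80 - q_Z)/2.
Substituting one into the other gives q_Z = 40 and q_H = 20.
Total output Q = 60, so price P = 109 - 60 = 49.

49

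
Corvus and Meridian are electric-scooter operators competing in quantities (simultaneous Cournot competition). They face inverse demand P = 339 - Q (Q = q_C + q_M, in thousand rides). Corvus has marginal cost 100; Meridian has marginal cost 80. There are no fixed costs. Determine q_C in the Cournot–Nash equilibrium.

73

Corvus's profit: π_C = (339 - Q)q_C - (100q_C). Setting ∂π_C/∂q_C = 0: 239 - 2q_C - (q_M) = 0.
Meridian's profit: π_M = (339 - Q)q_M - (80q_M). Setting ∂π_M/∂q_M = 0: 259 - 2q_M - (q_C) = 0.
Best responses: q_C = (239 - q_M)/2, q_M = (259 - q_C)/2.
Solving the pair: q_C = 73, q_M = 93.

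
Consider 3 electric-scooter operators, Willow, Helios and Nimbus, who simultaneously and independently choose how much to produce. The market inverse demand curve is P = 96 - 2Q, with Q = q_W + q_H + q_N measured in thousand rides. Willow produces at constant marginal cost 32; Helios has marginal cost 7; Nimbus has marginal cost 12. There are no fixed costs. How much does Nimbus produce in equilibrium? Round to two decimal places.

Willow's profit: π_W = (96 - 2Q)q_W - (32q_W). Setting ∂π_W/∂q_W = 0: 64 - 4q_W - 2(q_H + q_N) = 0.
Helios's profit: π_H = (96 - 2Q)q_H - (7q_H). Setting ∂π_H/∂q_H = 0: 89 - 4q_H - 2(q_W + q_N) = 0.
Nimbus's profit: π_N = (96 - 2Q)q_N - (12q_N). Setting ∂π_N/∂q_N = 0: 84 - 4q_N - 2(q_W + q_H) = 0.
Summing all 3 equations gives 237 − 8Q = 0, hence Q = 237/8.
Back-substituting: q_W = (64 − 237/4)/2 = 19/8, q_H = (89 − 237/4)/2 = 119/8, q_N = (84 − 237/4)/2 = 99/8.

12.38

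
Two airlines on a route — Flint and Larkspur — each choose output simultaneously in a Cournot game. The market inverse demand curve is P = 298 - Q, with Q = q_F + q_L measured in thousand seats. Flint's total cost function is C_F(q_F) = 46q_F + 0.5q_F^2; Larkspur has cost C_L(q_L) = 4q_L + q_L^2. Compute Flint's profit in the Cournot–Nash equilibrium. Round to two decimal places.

6319.79

Flint's profit: π_F = (298 - Q)q_F - (46q_F + (1/2)q_F²). Setting ∂π_F/∂q_F = 0: 252 - 3q_F - (q_L) = 0.
Larkspur's first-order condition: 294 - 4q_L - (q_F) = 0.
Rearranging gives the reaction functions q_F = (252 - q_L)/3 and q_L = (294 - q_F)/4.
Substituting one into the other gives q_F = 714/11 and q_L = 630/11.
Price P = 298 - 1344/11 = 1934/11.
Flint's profit: (1934/11)·(714/11) - 46·(714/11) - (1/2)(714/11)² = 6319.7851.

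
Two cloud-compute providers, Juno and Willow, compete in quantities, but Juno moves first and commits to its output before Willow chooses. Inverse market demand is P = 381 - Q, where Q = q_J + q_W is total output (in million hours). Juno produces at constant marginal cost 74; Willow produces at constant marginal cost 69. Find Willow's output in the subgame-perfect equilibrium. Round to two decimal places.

80.50

The follower Willow best-responds to any q_J: π_W = (381 - Q)q_W - 69q_W.
Follower FOC: 312 - q_J - 2q_W = 0, so q_W(q_J) = (312 - q_J)/2.
Juno substitutes q_W(q_J) into its own profit: π_J = q_J(381 - q_J - (312 - q_J)/2) - 74q_J = (225 - (1/2)q_J)q_J - 74q_J.
Maximising: ∂π_J/∂q_J = 151 - q_J = 0, giving q_J = 151.
Then q_W = (312 - 151)/2 = 161/2.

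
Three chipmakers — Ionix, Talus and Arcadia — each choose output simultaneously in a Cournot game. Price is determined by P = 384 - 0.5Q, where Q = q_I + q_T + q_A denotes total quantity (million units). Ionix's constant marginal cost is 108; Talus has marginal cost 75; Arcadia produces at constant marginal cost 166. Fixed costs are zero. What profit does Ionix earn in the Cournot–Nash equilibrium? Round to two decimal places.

Ionix's profit: π_I = (384 - 0.5Q)q_I - (108q_I). Setting ∂π_I/∂q_I = 0: 276 - q_I - (1/2)(q_T + q_A) = 0.
Talus's profit: π_T = (384 - 0.5Q)q_T - (75q_T). Setting ∂π_T/∂q_T = 0: 309 - q_T - (1/2)(q_I + q_A) = 0.
Arcadia's profit: π_A = (384 - 0.5Q)q_A - (166q_A). Setting ∂π_A/∂q_A = 0: 218 - q_A - (1/2)(q_I + q_T) = 0.
Adding the 3 conditions: 803 − Q − Q = 0, i.e. Q = 803/2.
Back-substituting: q_I = (276 − 803/4)/(1/2) = 301/2, q_T = (309 − 803/4)/(1/2) = 433/2, q_A = (218 − 803/4)/(1/2) = 69/2.
Price P = 384 - (1/2)·(803/2) = 733/4.
Ionix's profit: (733/4 - 108)·(301/2) = 11325.1250.

11325.13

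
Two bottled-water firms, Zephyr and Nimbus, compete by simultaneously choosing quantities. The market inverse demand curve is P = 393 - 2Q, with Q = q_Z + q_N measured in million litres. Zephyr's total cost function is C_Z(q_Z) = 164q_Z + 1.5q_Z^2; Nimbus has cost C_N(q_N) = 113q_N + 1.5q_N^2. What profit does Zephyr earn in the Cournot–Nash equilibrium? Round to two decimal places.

1880.23

Zephyr's profit: π_Z = (393 - 2Q)q_Z - (164q_Z + (3/2)q_Z²). Setting ∂π_Z/∂q_Z = 0: 229 - 7q_Z - 2(q_N) = 0.
Nimbus's profit: π_N = (393 - 2Q)q_N - (113q_N + (3/2)q_N²). Setting ∂π_N/∂q_N = 0: 280 - 7q_N - 2(q_Z) = 0.
So q_Z = (229 - 2q_N)/7 and q_N = (280 - 2q_Z)/7.
Substituting one into the other gives q_Z = 1043/45 and q_N = 1502/45.
Price P = 393 - 2·(509/9) = 279.8889.
Zephyr's profit: 279.8889·(1043/45) - 164·(1043/45) - (3/2)(1043/45)² = 1880.2328.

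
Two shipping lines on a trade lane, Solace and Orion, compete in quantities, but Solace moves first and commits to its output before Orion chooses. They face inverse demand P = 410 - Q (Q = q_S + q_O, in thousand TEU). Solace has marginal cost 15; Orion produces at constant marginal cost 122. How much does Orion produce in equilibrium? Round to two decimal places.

The follower Orion best-responds to any q_S: π_O = (410 - Q)q_O - 122q_O.
Follower FOC: 288 - q_S - 2q_O = 0, so q_O(q_S) = (288 - q_S)/2.
The leader anticipates this reaction. Substituting into P = 410 - Q gives P = 266 - (1/2)q_S, so π_S = (266 - (1/2)q_S)q_S - 15q_S.
The leader's first-order condition 251 - q_S = 0 yields q_S = 251.
Then q_O = (288 - 251)/2 = 37/2.

18.50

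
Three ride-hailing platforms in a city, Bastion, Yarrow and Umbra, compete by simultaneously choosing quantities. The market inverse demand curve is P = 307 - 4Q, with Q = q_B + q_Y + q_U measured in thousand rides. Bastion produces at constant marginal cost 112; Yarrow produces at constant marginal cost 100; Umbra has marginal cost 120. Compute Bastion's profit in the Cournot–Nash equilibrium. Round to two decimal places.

570.02

Bastion's profit: π_B = (307 - 4Q)q_B - (112q_B). Setting ∂π_B/∂q_B = 0: 195 - 8q_B - 4(q_Y + q_U) = 0.
Yarrow's first-order condition: 207 - 8q_Y - 4(q_B + q_U) = 0.
Umbra's first-order condition: 187 - 8q_U - 4(q_B + q_Y) = 0.
Adding the 3 conditions: 589 − 8Q − 8Q = 0, i.e. Q = 589/16.
Back-substituting: q_B = (195 − 589/4)/4 = 191/16, q_Y = (207 − 589/4)/4 = 239/16, q_U = (187 − 589/4)/4 = 159/16.
Price P = 307 - 4·(589/16) = 639/4.
Bastion's profit: (639/4 - 112)·(191/16) = 570.0156.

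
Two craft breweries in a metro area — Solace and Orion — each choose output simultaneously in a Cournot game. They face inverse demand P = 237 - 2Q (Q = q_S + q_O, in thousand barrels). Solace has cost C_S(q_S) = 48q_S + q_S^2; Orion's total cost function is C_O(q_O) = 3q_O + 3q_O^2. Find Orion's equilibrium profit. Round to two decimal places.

1678.37

Solace's profit: π_S = (237 - 2Q)q_S - (48q_S + q_S²). Setting ∂π_S/∂q_S = 0: 189 - 6q_S - 2(q_O) = 0.
Orion's first-order condition: 234 - 10q_O - 2(q_S) = 0.
So q_S = (189 - 2q_O)/6 and q_O = (234 - 2q_S)/10.
Substituting one into the other gives q_S = 711/28 and q_O = 513/28.
Price P = 237 - 2·(306/7) = 1047/7.
Orion's profit: (1047/7)·(513/28) - 3·(513/28) - 3(513/28)² = 1678.3737.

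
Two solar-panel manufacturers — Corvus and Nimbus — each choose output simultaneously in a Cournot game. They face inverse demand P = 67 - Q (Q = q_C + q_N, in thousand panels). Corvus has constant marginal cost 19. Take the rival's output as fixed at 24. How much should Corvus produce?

With the rival's output fixed at 24, Corvus's profit is π_C = (67 - 24 - q_C)q_C - (19q_C) = (43 - q_C)q_C - (19q_C).
∂π_C/∂q_C = 24 - 2q_C = 0, so q_C = 12.

12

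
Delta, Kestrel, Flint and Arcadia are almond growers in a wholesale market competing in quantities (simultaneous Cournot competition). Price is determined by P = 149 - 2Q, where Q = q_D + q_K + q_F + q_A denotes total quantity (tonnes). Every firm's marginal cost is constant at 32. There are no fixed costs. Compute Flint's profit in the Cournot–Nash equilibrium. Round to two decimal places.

A representative firm's profit is π_i = q_i(149 - 2Q) - 32q_i.
First-order condition (treating rivals' output as given): 117 - 4q_i - 2·Σ_{j≠i} q_j = 0.
With identical firms every q_j equals q_i, so Σ_{j≠i} q_j = 3q_i and 117 = 10q_i, giving q_i = 117/10.
Price P = 149 - 2·(234/5) = 277/5.
Flint's profit: (277/5 - 32)·(117/10) = 273.7800.

273.78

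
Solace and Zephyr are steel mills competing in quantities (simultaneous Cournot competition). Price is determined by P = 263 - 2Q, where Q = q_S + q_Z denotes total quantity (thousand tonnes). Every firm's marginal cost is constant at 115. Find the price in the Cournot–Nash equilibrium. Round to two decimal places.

164.33

A representative firm's profit is π_i = q_i(263 - 2Q) - 115q_i.
First-order condition (treating rivals' output as given): 148 - 4q_i - 2q_j = 0.
By symmetry each firm produces the same amount; substituting q_j = q_i yields q_i = 148/6 = 74/3.
Total output Q = 148/3, so price P = 263 - 2·(148/3) = 493/3.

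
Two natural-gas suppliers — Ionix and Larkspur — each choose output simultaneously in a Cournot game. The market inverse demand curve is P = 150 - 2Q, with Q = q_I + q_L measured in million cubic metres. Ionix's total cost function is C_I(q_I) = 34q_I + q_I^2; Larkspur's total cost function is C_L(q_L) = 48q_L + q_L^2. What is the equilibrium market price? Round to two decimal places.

95.50

Ionix's profit: π_I = (150 - 2Q)q_I - (34q_I + q_I²). Setting ∂π_I/∂q_I = 0: 116 - 6q_I - 2(q_L) = 0.
Larkspur's first-order condition: 102 - 6q_L - 2(q_I) = 0.
So q_I = (116 - 2q_L)/6 and q_L = (102 - 2q_I)/6.
Solving the pair: q_I = 123/8, q_L = 95/8.
Total output Q = 109/4, so price P = 150 - 2·(109/4) = 191/2.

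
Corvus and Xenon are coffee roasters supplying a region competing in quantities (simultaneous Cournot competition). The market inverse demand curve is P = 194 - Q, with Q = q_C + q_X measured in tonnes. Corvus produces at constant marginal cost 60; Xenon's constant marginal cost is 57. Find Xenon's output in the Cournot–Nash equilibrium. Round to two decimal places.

Corvus's profit: π_C = (194 - Q)q_C - (60q_C). Setting ∂π_C/∂q_C = 0: 134 - 2q_C - (q_X) = 0.
Xenon's first-order condition: 137 - 2q_X - (q_C) = 0.
Best responses: q_C = (134 - q_X)/2, q_X = (137 - q_C)/2.
Substituting one into the other gives q_C = 131/3 and q_X = 140/3.

46.67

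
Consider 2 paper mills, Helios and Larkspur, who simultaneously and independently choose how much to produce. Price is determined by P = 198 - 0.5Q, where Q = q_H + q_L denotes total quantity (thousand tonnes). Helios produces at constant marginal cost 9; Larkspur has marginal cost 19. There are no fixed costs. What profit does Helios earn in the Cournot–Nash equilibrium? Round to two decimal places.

8800.22

Helios's profit: π_H = (198 - 0.5Q)q_H - (9q_H). Setting ∂π_H/∂q_H = 0: 189 - q_H - (1/2)(q_L) = 0.
Larkspur's profit: π_L = (198 - 0.5Q)q_L - (19q_L). Setting ∂π_L/∂q_L = 0: 179 - q_L - (1/2)(q_H) = 0.
Best responses: q_H = (189 - (1/2)q_L), q_L = (179 - (1/2)q_H).
Solving the pair: q_H = 398/3, q_L = 338/3.
Price P = 198 - (1/2)·(736/3) = 226/3.
Helios's profit: (226/3 - 9)·(398/3) = 8800.2222.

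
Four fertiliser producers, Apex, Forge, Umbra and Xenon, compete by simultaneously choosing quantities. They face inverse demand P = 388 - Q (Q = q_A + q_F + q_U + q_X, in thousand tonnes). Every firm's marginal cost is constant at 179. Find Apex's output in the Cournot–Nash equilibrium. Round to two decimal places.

41.80

Each firm earns π_i = (388 - Q)q_i - 179q_i.
Setting ∂π_i/∂q_i = 0 with rivals' quantities fixed: 209 - 2q_i - Σ_{j≠i} q_j = 0.
With identical firms every q_j equals q_i, so Σ_{j≠i} q_j = 3q_i and 209 = 5q_i, giving q_i = 209/5.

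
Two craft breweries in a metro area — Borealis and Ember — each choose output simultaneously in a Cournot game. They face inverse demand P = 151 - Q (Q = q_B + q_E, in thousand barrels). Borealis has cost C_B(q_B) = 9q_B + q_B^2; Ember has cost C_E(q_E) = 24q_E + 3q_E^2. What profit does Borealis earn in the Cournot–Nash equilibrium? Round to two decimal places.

2118.80

Borealis's profit: π_B = (151 - Q)q_B - (9q_B + q_B²). Setting ∂π_B/∂q_B = 0: 142 - 4q_B - (q_E) = 0.
Ember's first-order condition: 127 - 8q_E - (q_B) = 0.
Rearranging gives the reaction functions q_B = (142 - q_E)/4 and q_E = (127 - q_B)/8.
Solving the pair: q_B = 1009/31, q_E = 366/31.
Price P = 151 - 1375/31 = 106.6452.
Borealis's profit: 106.6452·(1009/31) - 9·(1009/31) - (1009/31)² = 2118.7950.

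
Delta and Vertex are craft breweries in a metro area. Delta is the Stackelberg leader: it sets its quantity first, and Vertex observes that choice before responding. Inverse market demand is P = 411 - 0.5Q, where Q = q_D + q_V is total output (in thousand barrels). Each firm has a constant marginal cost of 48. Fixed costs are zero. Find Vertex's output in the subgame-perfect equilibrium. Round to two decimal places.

181.50

Solve by backward induction. Given q_D, the follower Vertex maximises π_V = (411 - (1/2)q_D - (1/2)q_V)q_V - 48q_V.
Setting the follower's marginal profit to zero, 363 - (1/2)q_D - q_V = 0, i.e. q_V = (363 - (1/2)q_D).
Delta substitutes q_V(q_D) into its own profit: π_D = q_D(411 - (1/2)q_D - (363 - (1/2)q_D)/2) - 48q_D = (459/2 - (1/4)q_D)q_D - 48q_D.
Maximising: ∂π_D/∂q_D = 363/2 - (1/2)q_D = 0, giving q_D = 363.
Then q_V = (363 - (1/2)·363) = 363/2.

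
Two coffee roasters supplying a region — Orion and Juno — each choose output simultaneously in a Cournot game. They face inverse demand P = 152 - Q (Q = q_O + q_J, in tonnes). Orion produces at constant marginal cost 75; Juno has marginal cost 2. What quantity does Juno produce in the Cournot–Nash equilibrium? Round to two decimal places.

74.33

Orion's profit: π_O = (152 - Q)q_O - (75q_O). Setting ∂π_O/∂q_O = 0: 77 - 2q_O - (q_J) = 0.
Juno's profit: π_J = (152 - Q)q_J - (2q_J). Setting ∂π_J/∂q_J = 0: 150 - 2q_J - (q_O) = 0.
So q_O = (77 - q_J)/2 and q_J = (150 - q_O)/2.
Substituting one into the other gives q_O = 4/3 and q_J = 223/3.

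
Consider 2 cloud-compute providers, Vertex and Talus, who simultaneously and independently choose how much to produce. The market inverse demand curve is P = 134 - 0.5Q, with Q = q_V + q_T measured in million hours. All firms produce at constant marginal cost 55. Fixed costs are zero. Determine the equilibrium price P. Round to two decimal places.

Each firm earns π_i = (134 - 0.5Q)q_i - 55q_i.
Setting ∂π_i/∂q_i = 0 with rivals' quantities fixed: 79 - q_i - (1/2)q_j = 0.
With identical firms every q_j equals q_i, so q_j = q_i and 79 = (3/2)q_i, giving q_i = 158/3.
Total output Q = 316/3, so price P = 134 - (1/2)·(316/3) = 244/3.

81.33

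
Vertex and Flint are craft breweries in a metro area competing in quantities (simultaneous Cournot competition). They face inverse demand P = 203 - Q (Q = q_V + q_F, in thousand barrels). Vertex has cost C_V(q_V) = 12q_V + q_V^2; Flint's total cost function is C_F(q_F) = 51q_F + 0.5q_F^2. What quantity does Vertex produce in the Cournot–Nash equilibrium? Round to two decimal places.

38.27

Vertex's profit: π_V = (203 - Q)q_V - (12q_V + q_V²). Setting ∂π_V/∂q_V = 0: 191 - 4q_V - (q_F) = 0.
Flint's profit: π_F = (203 - Q)q_F - (51q_F + (1/2)q_F²). Setting ∂π_F/∂q_F = 0: 152 - 3q_F - (q_V) = 0.
Best responses: q_V = (191 - q_F)/4, q_F = (152 - q_V)/3.
Solving the pair: q_V = 421/11, q_F = 417/11.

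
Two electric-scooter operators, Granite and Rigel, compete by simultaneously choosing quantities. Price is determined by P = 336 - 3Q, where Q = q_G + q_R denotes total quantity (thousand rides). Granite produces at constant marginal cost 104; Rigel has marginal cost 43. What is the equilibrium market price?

161

Granite's profit: π_G = (336 - 3Q)q_G - (104q_G). Setting ∂π_G/∂q_G = 0: 232 - 6q_G - 3(q_R) = 0.
Rigel's profit: π_R = (336 - 3Q)q_R - (43q_R). Setting ∂π_R/∂q_R = 0: 293 - 6q_R - 3(q_G) = 0.
Rearranging gives the reaction functions q_G = (232 - 3q_R)/6 and q_R = (293 - 3q_G)/6.
Solving the pair: q_G = 19, q_R = 118/3.
Total output Q = 175/3, so price P = 336 - 3·(175/3) = 161.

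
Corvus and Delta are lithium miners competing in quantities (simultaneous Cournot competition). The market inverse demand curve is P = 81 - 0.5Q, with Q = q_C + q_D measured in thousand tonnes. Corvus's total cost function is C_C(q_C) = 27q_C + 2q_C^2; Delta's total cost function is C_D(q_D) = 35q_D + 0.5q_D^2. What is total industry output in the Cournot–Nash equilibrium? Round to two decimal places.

29.54

Corvus's profit: π_C = (81 - 0.5Q)q_C - (27q_C + 2q_C²). Setting ∂π_C/∂q_C = 0: 54 - 5q_C - (1/2)(q_D) = 0.
Delta's first-order condition: 46 - 2q_D - (1/2)(q_C) = 0.
Best responses: q_C = (54 - (1/2)q_D)/5, q_D = (46 - (1/2)q_C)/2.
Substituting one into the other gives q_C = 340/39 and q_D = 812/39.
Total output Q = 340/39 + 812/39 = 384/13.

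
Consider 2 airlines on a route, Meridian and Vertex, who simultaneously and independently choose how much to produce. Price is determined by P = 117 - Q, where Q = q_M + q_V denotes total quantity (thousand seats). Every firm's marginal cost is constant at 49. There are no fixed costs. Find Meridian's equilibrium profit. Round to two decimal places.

A representative firm's profit is π_i = q_i(117 - Q) - 49q_i.
Setting ∂π_i/∂q_i = 0 with rivals' quantities fixed: 68 - 2q_i - q_j = 0.
By symmetry each firm produces the same amount; substituting q_j = q_i yields q_i = 68/3.
Price P = 117 - 136/3 = 215/3.
Meridian's profit: (215/3 - 49)·(68/3) = 513.7778.

513.78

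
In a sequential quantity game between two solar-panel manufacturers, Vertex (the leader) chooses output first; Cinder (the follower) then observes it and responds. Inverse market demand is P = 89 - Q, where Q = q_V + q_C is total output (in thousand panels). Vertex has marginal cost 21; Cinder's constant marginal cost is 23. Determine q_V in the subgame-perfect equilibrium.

Solve by backward induction. Given q_V, the follower Cinder maximises π_C = (89 - q_V - q_C)q_C - 23q_C.
Follower FOC: 66 - q_V - 2q_C = 0, so q_C(q_V) = (66 - q_V)/2.
The leader anticipates this reaction. Substituting into P = 89 - Q gives P = 56 - (1/2)q_V, so π_V = (56 - (1/2)q_V)q_V - 21q_V.
Maximising: ∂π_V/∂q_V = 35 - q_V = 0, giving q_V = 35.
Then q_C = (66 - 35)/2 = 31/2.

35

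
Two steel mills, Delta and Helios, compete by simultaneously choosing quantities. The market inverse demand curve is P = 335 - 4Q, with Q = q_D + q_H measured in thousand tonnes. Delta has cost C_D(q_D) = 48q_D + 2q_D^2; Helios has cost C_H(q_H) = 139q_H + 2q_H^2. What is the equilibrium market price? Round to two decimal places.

Delta's profit: π_D = (335 - 4Q)q_D - (48q_D + 2q_D²). Setting ∂π_D/∂q_D = 0: 287 - 12q_D - 4(q_H) = 0.
Helios's profit: π_H = (335 - 4Q)q_H - (139q_H + 2q_H²). Setting ∂π_H/∂q_H = 0: 196 - 12q_H - 4(q_D) = 0.
So q_D = (287 - 4q_H)/12 and q_H = (196 - 4q_D)/12.
Solving the pair: q_D = 665/32, q_H = 301/32.
Total output Q = 483/16, so price P = 335 - 4·(483/16) = 857/4.

214.25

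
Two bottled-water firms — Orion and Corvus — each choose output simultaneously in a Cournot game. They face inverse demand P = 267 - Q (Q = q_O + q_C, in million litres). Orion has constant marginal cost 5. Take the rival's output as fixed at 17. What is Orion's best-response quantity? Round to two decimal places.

With the rival's output fixed at 17, Orion's profit is π_O = (267 - 17 - q_O)q_O - (5q_O) = (250 - q_O)q_O - (5q_O).
∂π_O/∂q_O = 245 - 2q_O = 0, so q_O = 245/2.

122.50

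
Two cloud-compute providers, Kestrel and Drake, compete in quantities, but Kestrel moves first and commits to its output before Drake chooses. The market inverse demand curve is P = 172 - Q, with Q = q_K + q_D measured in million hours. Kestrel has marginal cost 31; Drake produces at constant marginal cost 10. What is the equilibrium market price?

61

The follower Drake best-responds to any q_K: π_D = (172 - Q)q_D - 10q_D.
Follower FOC: 162 - q_K - 2q_D = 0, so q_D(q_K) = (162 - q_K)/2.
The leader anticipates this reaction. Substituting into P = 172 - Q gives P = 91 - (1/2)q_K, so π_K = (91 - (1/2)q_K)q_K - 31q_K.
Maximising: ∂π_K/∂q_K = 60 - q_K = 0, giving q_K = 60.
Then q_D = (162 - 60)/2 = 51.
Total output Q = 111, so price P = 172 - 111 = 61.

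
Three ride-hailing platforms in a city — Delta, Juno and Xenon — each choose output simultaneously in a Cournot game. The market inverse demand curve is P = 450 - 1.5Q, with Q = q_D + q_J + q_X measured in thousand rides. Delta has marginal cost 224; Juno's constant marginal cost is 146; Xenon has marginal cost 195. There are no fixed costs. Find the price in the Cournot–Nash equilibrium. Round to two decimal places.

253.75

Delta's profit: π_D = (450 - 1.5Q)q_D - (224q_D). Setting ∂π_D/∂q_D = 0: 226 - 3q_D - (3/2)(q_J + q_X) = 0.
Juno's profit: π_J = (450 - 1.5Q)q_J - (146q_J). Setting ∂π_J/∂q_J = 0: 304 - 3q_J - (3/2)(q_D + q_X) = 0.
Xenon's profit: π_X = (450 - 1.5Q)q_X - (195q_X). Setting ∂π_X/∂q_X = 0: 255 - 3q_X - (3/2)(q_D + q_J) = 0.
Adding the 3 conditions: 785 − 3Q − 3Q = 0, i.e. Q = 785/6.
Back-substituting: q_D = (226 − 785/4)/(3/2) = 119/6, q_J = (304 − 785/4)/(3/2) = 431/6, q_X = (255 − 785/4)/(3/2) = 235/6.
Total output Q = 785/6, so price P = 450 - (3/2)·(785/6) = 1015/4.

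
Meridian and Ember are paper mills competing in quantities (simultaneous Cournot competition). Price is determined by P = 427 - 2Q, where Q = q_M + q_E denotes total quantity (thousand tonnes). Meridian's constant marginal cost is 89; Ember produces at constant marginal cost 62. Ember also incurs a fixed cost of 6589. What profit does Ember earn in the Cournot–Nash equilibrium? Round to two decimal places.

1947.89

Meridian's profit: π_M = (427 - 2Q)q_M - (89q_M). Setting ∂π_M/∂q_M = 0: 338 - 4q_M - 2(q_E) = 0.
Ember's profit: π_E = (427 - 2Q)q_E - (62q_E). Setting ∂π_E/∂q_E = 0: 365 - 4q_E - 2(q_M) = 0.
Best responses: q_M = (338 - 2q_E)/4, q_E = (365 - 2q_M)/4.
Solving the pair: q_M = 311/6, q_E = 196/3.
Price P = 427 - 2·(703/6) = 578/3.
Ember's profit: (578/3 - 62)·(196/3) - 6589 = 1947.8889.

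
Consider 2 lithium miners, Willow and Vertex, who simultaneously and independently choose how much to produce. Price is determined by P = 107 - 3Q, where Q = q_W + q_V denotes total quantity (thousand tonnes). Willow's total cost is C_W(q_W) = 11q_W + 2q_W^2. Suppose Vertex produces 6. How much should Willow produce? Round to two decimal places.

7.80

With the rival's output fixed at 6, Willow's profit is π_W = (107 - 3·6 - 3q_W)q_W - (11q_W + 2q_W²) = (89 - 3q_W)q_W - (11q_W + 2q_W²).
∂π_W/∂q_W = 78 - 10q_W = 0, so q_W = 39/5.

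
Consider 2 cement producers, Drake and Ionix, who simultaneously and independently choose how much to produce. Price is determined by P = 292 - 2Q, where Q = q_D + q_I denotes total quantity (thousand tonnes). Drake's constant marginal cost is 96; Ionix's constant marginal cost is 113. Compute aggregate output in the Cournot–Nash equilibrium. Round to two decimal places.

62.50

Drake's profit: π_D = (292 - 2Q)q_D - (96q_D). Setting ∂π_D/∂q_D = 0: 196 - 4q_D - 2(q_I) = 0.
Ionix's profit: π_I = (292 - 2Q)q_I - (113q_I). Setting ∂π_I/∂q_I = 0: 179 - 4q_I - 2(q_D) = 0.
So q_D = (196 - 2q_I)/4 and q_I = (179 - 2q_D)/4.
Solving the pair: q_D = 71/2, q_I = 27.
Total output Q = 71/2 + 27 = 125/2.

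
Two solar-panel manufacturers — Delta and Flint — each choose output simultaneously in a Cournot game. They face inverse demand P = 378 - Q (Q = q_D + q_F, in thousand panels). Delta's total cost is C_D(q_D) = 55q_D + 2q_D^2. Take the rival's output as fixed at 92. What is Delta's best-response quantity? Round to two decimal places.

With the rival's output fixed at 92, Delta's profit is π_D = (378 - 92 - q_D)q_D - (55q_D + 2q_D²) = (286 - q_D)q_D - (55q_D + 2q_D²).
∂π_D/∂q_D = 231 - 6q_D = 0, so q_D = 77/2.

38.50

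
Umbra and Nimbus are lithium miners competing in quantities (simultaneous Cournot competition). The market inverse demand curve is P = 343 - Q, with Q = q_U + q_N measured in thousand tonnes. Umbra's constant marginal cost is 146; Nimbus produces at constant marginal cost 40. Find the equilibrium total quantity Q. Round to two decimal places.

166.67

Umbra's profit: π_U = (343 - Q)q_U - (146q_U). Setting ∂π_U/∂q_U = 0: 197 - 2q_U - (q_N) = 0.
Nimbus's profit: π_N = (343 - Q)q_N - (40q_N). Setting ∂π_N/∂q_N = 0: 303 - 2q_N - (q_U) = 0.
Best responses: q_U = (197 - q_N)/2, q_N = (303 - q_U)/2.
Solving the pair: q_U = 91/3, q_N = 409/3.
Total output Q = 91/3 + 409/3 = 500/3.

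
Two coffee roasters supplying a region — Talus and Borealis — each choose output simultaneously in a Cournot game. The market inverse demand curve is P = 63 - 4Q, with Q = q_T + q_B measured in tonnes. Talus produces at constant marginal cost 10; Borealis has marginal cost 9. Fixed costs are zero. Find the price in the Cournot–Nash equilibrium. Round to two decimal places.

Talus's profit: π_T = (63 - 4Q)q_T - (10q_T). Setting ∂π_T/∂q_T = 0: 53 - 8q_T - 4(q_B) = 0.
Borealis's first-order condition: 54 - 8q_B - 4(q_T) = 0.
So q_T = (53 - 4q_B)/8 and q_B = (54 - 4q_T)/8.
Substituting one into the other gives q_T = 13/3 and q_B = 55/12.
Total output Q = 107/12, so price P = 63 - 4·(107/12) = 82/3.

27.33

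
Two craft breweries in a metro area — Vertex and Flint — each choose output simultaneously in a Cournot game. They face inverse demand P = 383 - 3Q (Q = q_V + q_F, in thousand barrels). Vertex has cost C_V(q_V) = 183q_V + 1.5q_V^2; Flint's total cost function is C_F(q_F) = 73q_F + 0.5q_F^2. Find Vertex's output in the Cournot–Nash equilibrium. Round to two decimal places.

8.70

Vertex's profit: π_V = (383 - 3Q)q_V - (183q_V + (3/2)q_V²). Setting ∂π_V/∂q_V = 0: 200 - 9q_V - 3(q_F) = 0.
Flint's profit: π_F = (383 - 3Q)q_F - (73q_F + (1/2)q_F²). Setting ∂π_F/∂q_F = 0: 310 - 7q_F - 3(q_V) = 0.
So q_V = (200 - 3q_F)/9 and q_F = (310 - 3q_V)/7.
Solving the pair: q_V = 235/27, q_F = 365/9.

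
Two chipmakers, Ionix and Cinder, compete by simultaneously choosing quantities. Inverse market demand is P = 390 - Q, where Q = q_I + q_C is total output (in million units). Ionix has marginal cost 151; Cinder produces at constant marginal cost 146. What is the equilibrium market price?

229

Ionix's profit: π_I = (390 - Q)q_I - (151q_I). Setting ∂π_I/∂q_I = 0: 239 - 2q_I - (q_C) = 0.
Cinder's profit: π_C = (390 - Q)q_C - (146q_C). Setting ∂π_C/∂q_C = 0: 244 - 2q_C - (q_I) = 0.
So q_I = (239 - q_C)/2 and q_C = (244 - q_I)/2.
Solving the pair: q_I = 78, q_C = 83.
Total output Q = 161, so price P = 390 - 161 = 229.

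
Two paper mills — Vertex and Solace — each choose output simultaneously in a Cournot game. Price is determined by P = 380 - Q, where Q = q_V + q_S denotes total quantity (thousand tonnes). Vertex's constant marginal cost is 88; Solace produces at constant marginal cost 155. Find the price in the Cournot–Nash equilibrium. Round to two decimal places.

207.67

Vertex's profit: π_V = (380 - Q)q_V - (88q_V). Setting ∂π_V/∂q_V = 0: 292 - 2q_V - (q_S) = 0.
Solace's profit: π_S = (380 - Q)q_S - (155q_S). Setting ∂π_S/∂q_S = 0: 225 - 2q_S - (q_V) = 0.
Rearranging gives the reaction functions q_V = (292 - q_S)/2 and q_S = (225 - q_V)/2.
Solving the pair: q_V = 359/3, q_S = 158/3.
Total output Q = 517/3, so price P = 380 - 517/3 = 623/3.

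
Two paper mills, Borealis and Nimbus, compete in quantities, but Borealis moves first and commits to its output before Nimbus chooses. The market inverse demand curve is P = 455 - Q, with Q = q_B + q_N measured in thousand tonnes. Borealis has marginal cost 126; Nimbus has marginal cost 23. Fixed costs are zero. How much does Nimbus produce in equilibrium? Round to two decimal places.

Solve by backward induction. Given q_B, the follower Nimbus maximises π_N = (455 - q_B - q_N)q_N - 23q_N.
Follower FOC: 432 - q_B - 2q_N = 0, so q_N(q_B) = (432 - q_B)/2.
The leader anticipates this reaction. Substituting into P = 455 - Q gives P = 239 - (1/2)q_B, so π_B = (239 - (1/2)q_B)q_B - 126q_B.
The leader's first-order condition 113 - q_B = 0 yields q_B = 113.
Then q_N = (432 - 113)/2 = 319/2.

159.50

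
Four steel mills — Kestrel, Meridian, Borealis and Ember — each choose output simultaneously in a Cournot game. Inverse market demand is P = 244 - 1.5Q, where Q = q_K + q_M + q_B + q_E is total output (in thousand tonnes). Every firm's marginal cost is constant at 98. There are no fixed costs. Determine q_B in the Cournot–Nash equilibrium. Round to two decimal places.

19.47

Each firm earns π_i = (244 - 1.5Q)q_i - 98q_i.
Setting ∂π_i/∂q_i = 0 with rivals' quantities fixed: 146 - 3q_i - (3/2)·Σ_{j≠i} q_j = 0.
With identical firms every q_j equals q_i, so Σ_{j≠i} q_j = 3q_i and 146 = (15/2)q_i, giving q_i = 292/15.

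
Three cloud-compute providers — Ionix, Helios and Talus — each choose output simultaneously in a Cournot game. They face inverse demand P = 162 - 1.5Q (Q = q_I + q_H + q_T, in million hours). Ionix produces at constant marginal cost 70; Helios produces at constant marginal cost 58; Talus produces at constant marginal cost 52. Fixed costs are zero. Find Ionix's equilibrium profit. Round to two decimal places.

160.17

Ionix's profit: π_I = (162 - 1.5Q)q_I - (70q_I). Setting ∂π_I/∂q_I = 0: 92 - 3q_I - (3/2)(q_H + q_T) = 0.
Helios's first-order condition: 104 - 3q_H - (3/2)(q_I + q_T) = 0.
Talus's profit: π_T = (162 - 1.5Q)q_T - (52q_T). Setting ∂π_T/∂q_T = 0: 110 - 3q_T - (3/2)(q_I + q_H) = 0.
Adding the 3 first-order conditions: 306 − 6Q = 0, so Q = 51.
Back-substituting: q_I = (92 − 153/2)/(3/2) = 31/3, q_H = (104 − 153/2)/(3/2) = 55/3, q_T = (110 − 153/2)/(3/2) = 67/3.
Price P = 162 - (3/2)·51 = 171/2.
Ionix's profit: (171/2 - 70)·(31/3) = 961/6.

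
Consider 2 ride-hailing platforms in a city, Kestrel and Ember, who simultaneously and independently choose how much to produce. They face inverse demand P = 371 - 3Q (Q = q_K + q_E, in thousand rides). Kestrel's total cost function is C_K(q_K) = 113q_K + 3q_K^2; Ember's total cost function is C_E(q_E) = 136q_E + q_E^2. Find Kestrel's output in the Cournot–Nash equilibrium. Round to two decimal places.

15.62

Kestrel's profit: π_K = (371 - 3Q)q_K - (113q_K + 3q_K²). Setting ∂π_K/∂q_K = 0: 258 - 12q_K - 3(q_E) = 0.
Ember's first-order condition: 235 - 8q_E - 3(q_K) = 0.
Rearranging gives the reaction functions q_K = (258 - 3q_E)/12 and q_E = (235 - 3q_K)/8.
Solving the pair: q_K = 453/29, q_E = 682/29.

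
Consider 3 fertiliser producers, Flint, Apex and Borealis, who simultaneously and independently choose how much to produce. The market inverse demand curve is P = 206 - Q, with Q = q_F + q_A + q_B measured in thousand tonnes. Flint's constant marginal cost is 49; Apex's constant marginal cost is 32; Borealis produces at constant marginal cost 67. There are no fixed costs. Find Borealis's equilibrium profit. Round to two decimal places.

462.25

Flint's profit: π_F = (206 - Q)q_F - (49q_F). Setting ∂π_F/∂q_F = 0: 157 - 2q_F - (q_A + q_B) = 0.
Apex's first-order condition: 174 - 2q_A - (q_F + q_B) = 0.
Borealis's profit: π_B = (206 - Q)q_B - (67q_B). Setting ∂π_B/∂q_B = 0: 139 - 2q_B - (q_F + q_A) = 0.
Adding the 3 first-order conditions: 470 − 4Q = 0, so Q = 235/2.
Back-substituting: q_F = (157 − 235/2) = 79/2, q_A = (174 − 235/2) = 113/2, q_B = (139 − 235/2) = 43/2.
Price P = 206 - 235/2 = 177/2.
Borealis's profit: (177/2 - 67)·(43/2) = 1849/4.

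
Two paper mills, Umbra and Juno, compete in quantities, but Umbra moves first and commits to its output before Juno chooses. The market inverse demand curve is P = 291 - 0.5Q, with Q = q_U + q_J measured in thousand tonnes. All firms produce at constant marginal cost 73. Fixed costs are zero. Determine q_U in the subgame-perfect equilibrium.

The follower Juno best-responds to any q_U: π_J = (291 - 0.5Q)q_J - 73q_J.
∂π_J/∂q_J = 218 - (1/2)q_U - q_J = 0 gives the reaction function q_J = (218 - (1/2)q_U).
Umbra substitutes q_J(q_U) into its own profit: π_U = q_U(291 - (1/2)q_U - (218 - (1/2)q_U)/2) - 73q_U = (182 - (1/4)q_U)q_U - 73q_U.
The leader's first-order condition 109 - (1/2)q_U = 0 yields q_U = 218.
Then q_J = (218 - (1/2)·218) = 109.

218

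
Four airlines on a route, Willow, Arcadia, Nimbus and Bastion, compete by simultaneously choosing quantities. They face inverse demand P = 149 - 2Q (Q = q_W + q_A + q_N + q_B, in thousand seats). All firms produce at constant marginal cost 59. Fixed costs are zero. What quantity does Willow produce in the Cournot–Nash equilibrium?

Each firm earns π_i = (149 - 2Q)q_i - 59q_i.
Setting ∂π_i/∂q_i = 0 with rivals' quantities fixed: 90 - 4q_i - 2·Σ_{j≠i} q_j = 0.
With identical firms every q_j equals q_i, so Σ_{j≠i} q_j = 3q_i and 90 = 10q_i, giving q_i = 9.

9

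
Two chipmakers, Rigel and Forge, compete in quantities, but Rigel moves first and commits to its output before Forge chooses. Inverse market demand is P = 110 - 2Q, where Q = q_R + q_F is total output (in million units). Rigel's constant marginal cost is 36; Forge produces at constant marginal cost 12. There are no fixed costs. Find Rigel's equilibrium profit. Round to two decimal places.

The follower Forge best-responds to any q_R: π_F = (110 - 2Q)q_F - 12q_F.
∂π_F/∂q_F = 98 - 2q_R - 4q_F = 0 gives the reaction function q_F = (98 - 2q_R)/4.
Rigel substitutes q_F(q_R) into its own profit: π_R = q_R(110 - 2q_R - (98 - 2q_R)/2) - 36q_R = (61 - q_R)q_R - 36q_R.
Maximising: ∂π_R/∂q_R = 25 - 2q_R = 0, giving q_R = 25/2.
Then q_F = (98 - 2·(25/2))/4 = 73/4.
Price P = 110 - 2·(123/4) = 97/2.
Rigel's profit: (97/2 - 36)·(25/2) = 625/4.

156.25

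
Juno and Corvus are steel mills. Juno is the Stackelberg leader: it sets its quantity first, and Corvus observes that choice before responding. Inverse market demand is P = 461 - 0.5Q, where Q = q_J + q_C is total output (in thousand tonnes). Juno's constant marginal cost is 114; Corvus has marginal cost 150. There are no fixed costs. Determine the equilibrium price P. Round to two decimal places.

209.75

Solve by backward induction. Given q_J, the follower Corvus maximises π_C = (461 - (1/2)q_J - (1/2)q_C)q_C - 150q_C.
Follower FOC: 311 - (1/2)q_J - q_C = 0, so q_C(q_J) = (311 - (1/2)q_J).
Juno substitutes q_C(q_J) into its own profit: π_J = q_J(461 - (1/2)q_J - (311 - (1/2)q_J)/2) - 114q_J = (611/2 - (1/4)q_J)q_J - 114q_J.
The leader's first-order condition 383/2 - (1/2)q_J = 0 yields q_J = 383.
Then q_C = (311 - (1/2)·383) = 239/2.
Total output Q = 1005/2, so price P = 461 - (1/2)·(1005/2) = 839/4.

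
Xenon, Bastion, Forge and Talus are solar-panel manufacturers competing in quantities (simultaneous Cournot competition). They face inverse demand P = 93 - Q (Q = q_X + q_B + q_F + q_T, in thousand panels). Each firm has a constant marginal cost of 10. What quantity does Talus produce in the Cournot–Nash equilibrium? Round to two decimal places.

16.60

A representative firm's profit is π_i = q_i(93 - Q) - 10q_i.
Setting ∂π_i/∂q_i = 0 with rivals' quantities fixed: 83 - 2q_i - Σ_{j≠i} q_j = 0.
With identical firms every q_j equals q_i, so Σ_{j≠i} q_j = 3q_i and 83 = 5q_i, giving q_i = 83/5.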